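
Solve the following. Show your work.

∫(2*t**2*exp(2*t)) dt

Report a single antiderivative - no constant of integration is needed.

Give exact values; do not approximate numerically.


Step 1. Integrate ∫(2*t**2*exp(2*t)) dt by parts with u = t**2, dv = (2*exp(2*t)) dt, so v = exp(2*t): now t**2*exp(2*t) + ∫(-2*t*exp(2*t)) dt.
Step 2. Integrate ∫(-2*t*exp(2*t)) dt by parts with u = t, dv = (-2*exp(2*t)) dt, so v = -exp(2*t): now t**2*exp(2*t) - t*exp(2*t) + ∫(exp(2*t)) dt.
Step 3. Evaluate the standard form: now t**2*exp(2*t) - t*exp(2*t) + exp(2*t)/2.
Answer: t**2*exp(2*t) - t*exp(2*t) + exp(2*t)/2.


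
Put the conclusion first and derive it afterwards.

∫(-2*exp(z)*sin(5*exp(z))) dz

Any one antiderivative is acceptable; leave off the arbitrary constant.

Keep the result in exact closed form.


The answer is 2*cos(5*exp(z))/5.
Step 1. Substitute u = exp(z), turning ∫(-2*exp(z)*sin(5*exp(z))) dz into ∫(-2*sin(5*u)) du: now ∫(-2*sin(5*u)) du.
Step 2. Evaluate the standard form: now 2*cos(5*u)/5.
Step 3. Substitute back u = exp(z): now 2*cos(5*exp(z))/5.
Answer: 2*cos(5*exp(z))/5.


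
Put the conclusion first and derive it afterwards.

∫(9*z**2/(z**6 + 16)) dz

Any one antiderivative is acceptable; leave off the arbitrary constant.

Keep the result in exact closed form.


The answer is 3*atan(z**3/4)/4.
Step 1. Substitute u = z**3, turning ∫(9*z**2/(z**6 + 16)) dz into ∫(3/(u**2 + 16)) du: now ∫(3/(u**2 + 16)) du.
Step 2. Evaluate the standard form: now 3*atan(u/4)/4.
Step 3. Substitute back u = z**3: now 3*atan(z**3/4)/4.
Answer: 3*atan(z**3/4)/4.


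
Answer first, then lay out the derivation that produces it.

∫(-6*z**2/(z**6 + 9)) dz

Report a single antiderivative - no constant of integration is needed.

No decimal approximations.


The answer is -2*atan(z**3/3)/3.
Step 1. Substitute u = z**3, turning ∫(-6*z**2/(z**6 + 9)) dz into ∫(-2/(u**2 + 9)) du: now ∫(-2/(u**2 + 9)) du.
Step 2. Evaluate the standard form: now -2*atan(u/3)/3.
Step 3. Substitute back u = z**3: now -2*atan(z**3/3)/3.
Answer: -2*atan(z**3/3)/3.


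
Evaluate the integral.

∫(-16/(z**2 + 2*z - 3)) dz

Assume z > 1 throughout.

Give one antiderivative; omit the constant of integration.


Answer: -4*log(z - 1) + 4*log(z + 3).


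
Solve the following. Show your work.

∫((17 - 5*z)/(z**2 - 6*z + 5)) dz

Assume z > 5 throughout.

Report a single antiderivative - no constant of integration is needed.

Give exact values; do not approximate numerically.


Step 1. Decompose ∫((17 - 5*z)/(z**2 - 6*z + 5)) dz by partial fractions, (17 - 5*z)/(z**2 - 6*z + 5) = -3/(z - 1) - 2/(z - 5): now ∫(-2/(z - 5)) dz + ∫(-3/(z - 1)) dz.
Step 2. Evaluate the standard form [assuming z > 1]: now -3*log(z - 1) + ∫(-2/(z - 5)) dz.
Step 3. Evaluate the standard form [assuming z > 5]: now -2*log(z - 5) - 3*log(z - 1).
Answer: -2*log(z - 5) - 3*log(z - 1).


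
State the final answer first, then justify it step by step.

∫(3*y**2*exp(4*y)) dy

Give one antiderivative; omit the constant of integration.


The answer is 3*y**2*exp(4*y)/4 - 3*y*exp(4*y)/8 + 3*exp(4*y)/32.
Step 1. Integrate ∫(3*y**2*exp(4*y)) dy by parts with u = y**2, dv = (3*exp(4*y)) dy, so v = 3*exp(4*y)/4: now 3*y**2*exp(4*y)/4 + ∫(-3*y*exp(4*y)/2) dy.
Step 2. Integrate ∫(-3*y*exp(4*y)/2) dy by parts with u = y, dv = (-3*exp(4*y)/2) dy, so v = -3*exp(4*y)/8: now 3*y**2*exp(4*y)/4 - 3*y*exp(4*y)/8 + ∫(3*exp(4*y)/8) dy.
Step 3. Evaluate the standard form: now 3*y**2*exp(4*y)/4 - 3*y*exp(4*y)/8 + 3*exp(4*y)/32.
Answer: 3*y**2*exp(4*y)/4 - 3*y*exp(4*y)/8 + 3*exp(4*y)/32.


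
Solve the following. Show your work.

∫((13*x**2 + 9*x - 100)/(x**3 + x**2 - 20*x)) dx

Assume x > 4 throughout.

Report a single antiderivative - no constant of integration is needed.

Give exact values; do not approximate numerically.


Step 1. Decompose ∫((13*x**2 + 9*x - 100)/(x**3 + x**2 - 20*x)) dx by partial fractions, (13*x**2 + 9*x - 100)/(x**3 + x**2 - 20*x) = 4/(x + 5) + 4/(x - 4) + 5/x: now ∫(5/x) dx + ∫(4/(x - 4)) dx + ∫(4/(x + 5)) dx.
Step 2. Evaluate the standard form [assuming x > 4]: now 4*log(x - 4) + ∫(5/x) dx + ∫(4/(x + 5)) dx.
Step 3. Evaluate the standard form [assuming x > 0]: now 5*log(x) + 4*log(x - 4) + ∫(4/(x + 5)) dx.
Step 4. Evaluate the standard form [assuming x > -5]: now 5*log(x) + 4*log(x - 4) + 4*log(x + 5).
Answer: 5*log(x) + 4*log(x - 4) + 4*log(x + 5).


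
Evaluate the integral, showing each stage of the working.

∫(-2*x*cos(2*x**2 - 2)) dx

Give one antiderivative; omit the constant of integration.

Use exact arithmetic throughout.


Step 1. Substitute u = x**2 - 1, turning ∫(-2*x*cos(2*x**2 - 2)) dx into ∫(-cos(2*u)) du: now ∫(-cos(2*u)) du.
Step 2. Evaluate the standard form: now -sin(2*u)/2.
Step 3. Substitute back u = x**2 - 1: now -sin(2*x**2 - 2)/2.
Answer: -sin(2*x**2 - 2)/2.


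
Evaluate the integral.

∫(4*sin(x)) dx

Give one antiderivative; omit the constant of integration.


Answer: -4*cos(x).


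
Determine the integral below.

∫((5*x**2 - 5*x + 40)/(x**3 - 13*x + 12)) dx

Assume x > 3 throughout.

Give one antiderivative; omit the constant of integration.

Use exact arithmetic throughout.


Answer: 5*log(x - 3) - 4*log(x - 1) + 4*log(x + 4).


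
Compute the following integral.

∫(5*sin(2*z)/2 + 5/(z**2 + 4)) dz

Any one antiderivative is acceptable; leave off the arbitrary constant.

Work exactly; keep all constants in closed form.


Answer: -5*cos(2*z)/4 + 5*atan(z/2)/2.


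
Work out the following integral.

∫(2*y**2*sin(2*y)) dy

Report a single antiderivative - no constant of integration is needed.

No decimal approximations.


Answer: -y**2*cos(2*y) + y*sin(2*y) + cos(2*y)/2.


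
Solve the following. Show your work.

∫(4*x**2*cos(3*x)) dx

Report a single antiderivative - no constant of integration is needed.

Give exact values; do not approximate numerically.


Step 1. Integrate ∫(4*x**2*cos(3*x)) dx by parts with u = x**2, dv = (4*cos(3*x)) dx, so v = 4*sin(3*x)/3: now 4*x**2*sin(3*x)/3 + ∫(-8*x*sin(3*x)/3) dx.
Step 2. Integrate ∫(-8*x*sin(3*x)/3) dx by parts with u = x, dv = (-8*sin(3*x)/3) dx, so v = 8*cos(3*x)/9: now 4*x**2*sin(3*x)/3 + 8*x*cos(3*x)/9 + ∫(-8*cos(3*x)/9) dx.
Step 3. Evaluate the standard form: now 4*x**2*sin(3*x)/3 + 8*x*cos(3*x)/9 - 8*sin(3*x)/27.
Answer: 4*x**2*sin(3*x)/3 + 8*x*cos(3*x)/9 - 8*sin(3*x)/27.


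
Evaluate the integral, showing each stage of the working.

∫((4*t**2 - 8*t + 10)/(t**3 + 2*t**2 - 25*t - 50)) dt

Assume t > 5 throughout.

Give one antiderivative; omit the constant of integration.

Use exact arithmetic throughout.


Step 1. Decompose ∫((4*t**2 - 8*t + 10)/(t**3 + 2*t**2 - 25*t - 50)) dt by partial fractions, (4*t**2 - 8*t + 10)/(t**3 + 2*t**2 - 25*t - 50) = 5/(t + 5) - 2/(t + 2) + 1/(t - 5): now ∫(1/(t - 5)) dt + ∫(-2/(t + 2)) dt + ∫(5/(t + 5)) dt.
Step 2. Evaluate the standard form [assuming t > 5]: now log(t - 5) + ∫(-2/(t + 2)) dt + ∫(5/(t + 5)) dt.
Step 3. Evaluate the standard form [assuming t > -5]: now log(t - 5) + 5*log(t + 5) + ∫(-2/(t + 2)) dt.
Step 4. Evaluate the standard form [assuming t > -2]: now log(t - 5) - 2*log(t + 2) + 5*log(t + 5).
Answer: log(t - 5) - 2*log(t + 2) + 5*log(t + 5).


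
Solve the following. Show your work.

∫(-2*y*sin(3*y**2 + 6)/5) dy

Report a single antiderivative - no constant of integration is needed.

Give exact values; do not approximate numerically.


Step 1. Substitute u = y**2 + 2, turning ∫(-2*y*sin(3*y**2 + 6)/5) dy into ∫(-sin(3*u)/5) du: now ∫(-sin(3*u)/5) du.
Step 2. Evaluate the standard form: now cos(3*u)/15.
Step 3. Substitute back u = y**2 + 2: now cos(3*y**2 + 6)/15.
Answer: cos(3*y**2 + 6)/15.


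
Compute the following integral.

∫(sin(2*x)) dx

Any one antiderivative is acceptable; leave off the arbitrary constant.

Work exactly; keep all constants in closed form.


Answer: -cos(2*x)/2.


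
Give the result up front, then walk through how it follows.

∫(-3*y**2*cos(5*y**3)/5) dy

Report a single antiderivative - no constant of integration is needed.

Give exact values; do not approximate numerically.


The answer is -sin(5*y**3)/25.
Step 1. Substitute u = y**3, turning ∫(-3*y**2*cos(5*y**3)/5) dy into ∫(-cos(5*u)/5) du: now ∫(-cos(5*u)/5) du.
Step 2. Evaluate the standard form: now -sin(5*u)/25.
Step 3. Substitute back u = y**3: now -sin(5*y**3)/25.
Answer: -sin(5*y**3)/25.


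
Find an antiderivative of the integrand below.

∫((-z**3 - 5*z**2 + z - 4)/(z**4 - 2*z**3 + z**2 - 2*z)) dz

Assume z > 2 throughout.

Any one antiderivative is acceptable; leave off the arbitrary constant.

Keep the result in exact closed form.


Answer: 2*log(z) - 3*log(z - 2) - atan(z).


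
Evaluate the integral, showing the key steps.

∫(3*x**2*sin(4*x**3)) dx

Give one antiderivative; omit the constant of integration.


Step 1. Substitute u = x**3, turning ∫(3*x**2*sin(4*x**3)) dx into ∫(sin(4*u)) du: now ∫(sin(4*u)) du.
Step 2. Evaluate the standard form: now -cos(4*u)/4.
Step 3. Substitute back u = x**3: now -cos(4*x**3)/4.
Answer: -cos(4*x**3)/4.


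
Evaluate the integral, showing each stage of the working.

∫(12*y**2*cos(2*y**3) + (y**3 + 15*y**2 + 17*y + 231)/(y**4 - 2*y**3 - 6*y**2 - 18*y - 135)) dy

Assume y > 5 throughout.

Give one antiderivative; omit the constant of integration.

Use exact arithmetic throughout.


Step 1. Rewrite: now ∫(12*y**2*cos(2*y**3)) dy + ∫((y**3 + 15*y**2 + 17*y + 231)/(y**4 - 2*y**3 - 6*y**2 - 18*y - 135)) dy.
Step 2. Substitute u = y**3, turning ∫(12*y**2*cos(2*y**3)) dy into ∫(4*cos(2*u)) du: now ∫((y**3 + 15*y**2 + 17*y + 231)/(y**4 - 2*y**3 - 6*y**2 - 18*y - 135)) dy + ∫(4*cos(2*u)) du.
Step 3. Evaluate the standard form: now 2*sin(2*u) + ∫((y**3 + 15*y**2 + 17*y + 231)/(y**4 - 2*y**3 - 6*y**2 - 18*y - 135)) dy.
Step 4. Substitute back u = y**3: now 2*sin(2*y**3) + ∫((y**3 + 15*y**2 + 17*y + 231)/(y**4 - 2*y**3 - 6*y**2 - 18*y - 135)) dy.
Step 5. Decompose ∫((y**3 + 15*y**2 + 17*y + 231)/(y**4 - 2*y**3 - 6*y**2 - 18*y - 135)) dy by partial fractions, (y**3 + 15*y**2 + 17*y + 231)/(y**4 - 2*y**3 - 6*y**2 - 18*y - 135) = -4/(y**2 + 9) - 2/(y + 3) + 3/(y - 5): now 2*sin(2*y**3) + ∫(3/(y - 5)) dy + ∫(-2/(y + 3)) dy + ∫(-4/(y**2 + 9)) dy.
Step 6. Evaluate the standard form [assuming y > 5]: now 3*log(y - 5) + 2*sin(2*y**3) + ∫(-2/(y + 3)) dy + ∫(-4/(y**2 + 9)) dy.
Step 7. Evaluate the standard form [assuming y > -3]: now 3*log(y - 5) - 2*log(y + 3) + 2*sin(2*y**3) + ∫(-4/(y**2 + 9)) dy.
Step 8. Evaluate the standard form: now 3*log(y - 5) - 2*log(y + 3) + 2*sin(2*y**3) - 4*atan(y/3)/3.
Answer: 3*log(y - 5) - 2*log(y + 3) + 2*sin(2*y**3) - 4*atan(y/3)/3.


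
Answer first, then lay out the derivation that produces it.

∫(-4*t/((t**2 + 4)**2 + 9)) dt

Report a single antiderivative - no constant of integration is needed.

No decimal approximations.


The answer is -2*atan(t**2/3 + 4/3)/3.
Step 1. Substitute u = t**2 + 4, turning ∫(-4*t/((t**2 + 4)**2 + 9)) dt into ∫(-2/(u**2 + 9)) du: now ∫(-2/(u**2 + 9)) du.
Step 2. Evaluate the standard form: now -2*atan(u/3)/3.
Step 3. Substitute back u = t**2 + 4: now -2*atan(t**2/3 + 4/3)/3.
Answer: -2*atan(t**2/3 + 4/3)/3.


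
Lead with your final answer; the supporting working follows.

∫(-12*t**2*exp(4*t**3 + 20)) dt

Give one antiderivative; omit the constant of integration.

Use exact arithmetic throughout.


The answer is -exp(4*t**3 + 20).
Step 1. Substitute u = t**3 + 5, turning ∫(-12*t**2*exp(4*t**3 + 20)) dt into ∫(-4*exp(4*u)) du: now ∫(-4*exp(4*u)) du.
Step 2. Evaluate the standard form: now -exp(4*u).
Step 3. Substitute back u = t**3 + 5: now -exp(4*t**3 + 20).
Answer: -exp(4*t**3 + 20).


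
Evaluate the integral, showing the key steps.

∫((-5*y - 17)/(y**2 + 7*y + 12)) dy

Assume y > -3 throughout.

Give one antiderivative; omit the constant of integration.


Step 1. Decompose ∫((-5*y - 17)/(y**2 + 7*y + 12)) dy by partial fractions, (-5*y - 17)/(y**2 + 7*y + 12) = -3/(y + 4) - 2/(y + 3): now ∫(-2/(y + 3)) dy + ∫(-3/(y + 4)) dy.
Step 2. Evaluate the standard form [assuming y > -4]: now -3*log(y + 4) + ∫(-2/(y + 3)) dy.
Step 3. Evaluate the standard form [assuming y > -3]: now -2*log(y + 3) - 3*log(y + 4).
Answer: -2*log(y + 3) - 3*log(y + 4).


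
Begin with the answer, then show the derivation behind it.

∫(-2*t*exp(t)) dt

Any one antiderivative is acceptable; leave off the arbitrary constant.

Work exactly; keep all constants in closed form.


The answer is -2*t*exp(t) + 2*exp(t).
Step 1. Integrate ∫(-2*t*exp(t)) dt by parts with u = t, dv = (-2*exp(t)) dt, so v = -2*exp(t): now -2*t*exp(t) + ∫(2*exp(t)) dt.
Step 2. Evaluate the standard form: now -2*t*exp(t) + 2*exp(t).
Answer: -2*t*exp(t) + 2*exp(t).


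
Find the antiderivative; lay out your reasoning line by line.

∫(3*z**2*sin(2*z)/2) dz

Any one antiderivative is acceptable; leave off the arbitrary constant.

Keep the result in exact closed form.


Step 1. Integrate ∫(3*z**2*sin(2*z)/2) dz by parts with u = z**2, dv = (3*sin(2*z)/2) dz, so v = -3*cos(2*z)/4: now -3*z**2*cos(2*z)/4 + ∫(3*z*cos(2*z)/2) dz.
Step 2. Integrate ∫(3*z*cos(2*z)/2) dz by parts with u = z, dv = (3*cos(2*z)/2) dz, so v = 3*sin(2*z)/4: now -3*z**2*cos(2*z)/4 + 3*z*sin(2*z)/4 + ∫(-3*sin(2*z)/4) dz.
Step 3. Evaluate the standard form: now -3*z**2*cos(2*z)/4 + 3*z*sin(2*z)/4 + 3*cos(2*z)/8.
Answer: -3*z**2*cos(2*z)/4 + 3*z*sin(2*z)/4 + 3*cos(2*z)/8.


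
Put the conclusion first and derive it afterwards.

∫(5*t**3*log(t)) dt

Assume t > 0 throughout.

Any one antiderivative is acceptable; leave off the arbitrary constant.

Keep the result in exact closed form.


The answer is 5*t**4*log(t)/4 - 5*t**4/16.
Step 1. Integrate ∫(5*t**3*log(t)) dt by parts with u = log(t), dv = (5*t**3) dt, so v = 5*t**4/4 [assuming t > 0]: now 5*t**4*log(t)/4 + ∫(-5*t**3/4) dt.
Step 2. Evaluate the standard form: now 5*t**4*log(t)/4 - 5*t**4/16.
Answer: 5*t**4*log(t)/4 - 5*t**4/16.


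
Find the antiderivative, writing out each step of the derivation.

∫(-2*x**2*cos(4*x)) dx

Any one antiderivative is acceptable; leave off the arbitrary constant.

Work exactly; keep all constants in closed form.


Step 1. Integrate ∫(-2*x**2*cos(4*x)) dx by parts with u = x**2, dv = (-2*cos(4*x)) dx, so v = -sin(4*x)/2: now -x**2*sin(4*x)/2 + ∫(x*sin(4*x)) dx.
Step 2. Integrate ∫(x*sin(4*x)) dx by parts with u = x, dv = (sin(4*x)) dx, so v = -cos(4*x)/4: now -x**2*sin(4*x)/2 - x*cos(4*x)/4 + ∫(cos(4*x)/4) dx.
Step 3. Evaluate the standard form: now -x**2*sin(4*x)/2 - x*cos(4*x)/4 + sin(4*x)/16.
Answer: -x**2*sin(4*x)/2 - x*cos(4*x)/4 + sin(4*x)/16.


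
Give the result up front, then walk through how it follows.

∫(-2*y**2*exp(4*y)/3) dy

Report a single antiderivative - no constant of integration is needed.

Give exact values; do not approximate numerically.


The answer is -y**2*exp(4*y)/6 + y*exp(4*y)/12 - exp(4*y)/48.
Step 1. Integrate ∫(-2*y**2*exp(4*y)/3) dy by parts with u = y**2, dv = (-2*exp(4*y)/3) dy, so v = -exp(4*y)/6: now -y**2*exp(4*y)/6 + ∫(y*exp(4*y)/3) dy.
Step 2. Integrate ∫(y*exp(4*y)/3) dy by parts with u = y, dv = (exp(4*y)/3) dy, so v = exp(4*y)/12: now -y**2*exp(4*y)/6 + y*exp(4*y)/12 + ∫(-exp(4*y)/12) dy.
Step 3. Evaluate the standard form: now -y**2*exp(4*y)/6 + y*exp(4*y)/12 - exp(4*y)/48.
Answer: -y**2*exp(4*y)/6 + y*exp(4*y)/12 - exp(4*y)/48.


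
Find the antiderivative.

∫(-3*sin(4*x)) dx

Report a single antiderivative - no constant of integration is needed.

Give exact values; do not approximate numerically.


Answer: 3*cos(4*x)/4.


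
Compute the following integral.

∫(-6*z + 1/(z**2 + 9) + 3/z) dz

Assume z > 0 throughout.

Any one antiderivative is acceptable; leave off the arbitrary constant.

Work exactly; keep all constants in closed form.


Answer: -3*z**2 + 3*log(z) + atan(z/3)/3.


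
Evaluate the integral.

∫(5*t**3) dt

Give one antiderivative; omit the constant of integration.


Answer: 5*t**4/4.


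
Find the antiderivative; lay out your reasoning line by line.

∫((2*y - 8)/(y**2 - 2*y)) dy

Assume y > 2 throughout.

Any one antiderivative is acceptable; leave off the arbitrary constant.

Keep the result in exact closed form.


Step 1. Decompose ∫((2*y - 8)/(y**2 - 2*y)) dy by partial fractions, (2*y - 8)/(y**2 - 2*y) = -2/(y - 2) + 4/y: now ∫(4/y) dy + ∫(-2/(y - 2)) dy.
Step 2. Evaluate the standard form [assuming y > 2]: now -2*log(y - 2) + ∫(4/y) dy.
Step 3. Evaluate the standard form [assuming y > 0]: now 4*log(y) - 2*log(y - 2).
Answer: 4*log(y) - 2*log(y - 2).


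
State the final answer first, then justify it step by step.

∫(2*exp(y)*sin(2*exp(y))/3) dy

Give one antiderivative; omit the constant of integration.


The answer is -cos(2*exp(y))/3.
Step 1. Substitute u = exp(y), turning ∫(2*exp(y)*sin(2*exp(y))/3) dy into ∫(2*sin(2*u)/3) du: now ∫(2*sin(2*u)/3) du.
Step 2. Evaluate the standard form: now -cos(2*u)/3.
Step 3. Substitute back u = exp(y): now -cos(2*exp(y))/3.
Answer: -cos(2*exp(y))/3.


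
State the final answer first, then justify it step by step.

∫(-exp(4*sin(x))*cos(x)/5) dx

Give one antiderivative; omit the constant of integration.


The answer is -exp(4*sin(x))/20.
Step 1. Substitute u = sin(x), turning ∫(-exp(4*sin(x))*cos(x)/5) dx into ∫(-exp(4*u)/5) du: now ∫(-exp(4*u)/5) du.
Step 2. Evaluate the standard form: now -exp(4*u)/20.
Step 3. Substitute back u = sin(x): now -exp(4*sin(x))/20.
Answer: -exp(4*sin(x))/20.


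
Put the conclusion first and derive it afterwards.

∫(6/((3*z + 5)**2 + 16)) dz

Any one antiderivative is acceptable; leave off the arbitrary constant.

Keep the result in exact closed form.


The answer is atan(3*z/4 + 5/4)/2.
Step 1. Substitute u = 3*z + 5, turning ∫(6/((3*z + 5)**2 + 16)) dz into ∫(2/(u**2 + 16)) du: now ∫(2/(u**2 + 16)) du.
Step 2. Evaluate the standard form: now atan(u/4)/2.
Step 3. Substitute back u = 3*z + 5: now atan(3*z/4 + 5/4)/2.
Answer: atan(3*z/4 + 5/4)/2.


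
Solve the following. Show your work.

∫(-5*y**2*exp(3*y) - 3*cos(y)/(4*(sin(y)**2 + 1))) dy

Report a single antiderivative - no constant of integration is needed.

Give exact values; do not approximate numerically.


Step 1. Rewrite: now ∫(-5*y**2*exp(3*y)) dy + ∫(-3*cos(y)/(4*(sin(y)**2 + 1))) dy.
Step 2. Substitute u = sin(y), turning ∫(-3*cos(y)/(4*(sin(y)**2 + 1))) dy into ∫(-3/(4*(u**2 + 1))) du: now ∫(-5*y**2*exp(3*y)) dy + ∫(-3/(4*(u**2 + 1))) du.
Step 3. Evaluate the standard form: now -3*atan(u)/4 + ∫(-5*y**2*exp(3*y)) dy.
Step 4. Substitute back u = sin(y): now -3*atan(sin(y))/4 + ∫(-5*y**2*exp(3*y)) dy.
Step 5. Integrate ∫(-5*y**2*exp(3*y)) dy by parts with u = y**2, dv = (-5*exp(3*y)) dy, so v = -5*exp(3*y)/3: now -5*y**2*exp(3*y)/3 - 3*atan(sin(y))/4 + ∫(10*y*exp(3*y)/3) dy.
Step 6. Integrate ∫(10*y*exp(3*y)/3) dy by parts with u = y, dv = (10*exp(3*y)/3) dy, so v = 10*exp(3*y)/9: now -5*y**2*exp(3*y)/3 + 10*y*exp(3*y)/9 - 3*atan(sin(y))/4 + ∫(-10*exp(3*y)/9) dy.
Step 7. Evaluate the standard form: now -5*y**2*exp(3*y)/3 + 10*y*exp(3*y)/9 - 10*exp(3*y)/27 - 3*atan(sin(y))/4.
Answer: -5*y**2*exp(3*y)/3 + 10*y*exp(3*y)/9 - 10*exp(3*y)/27 - 3*atan(sin(y))/4.


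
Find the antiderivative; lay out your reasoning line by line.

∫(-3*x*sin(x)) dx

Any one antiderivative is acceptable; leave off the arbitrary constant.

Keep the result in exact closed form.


Step 1. Integrate ∫(-3*x*sin(x)) dx by parts with u = x, dv = (-3*sin(x)) dx, so v = 3*cos(x): now 3*x*cos(x) + ∫(-3*cos(x)) dx.
Step 2. Evaluate the standard form: now 3*x*cos(x) - 3*sin(x).
Answer: 3*x*cos(x) - 3*sin(x).


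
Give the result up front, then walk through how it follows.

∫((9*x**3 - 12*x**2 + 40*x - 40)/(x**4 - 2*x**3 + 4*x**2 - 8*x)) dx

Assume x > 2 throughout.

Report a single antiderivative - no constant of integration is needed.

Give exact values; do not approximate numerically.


The answer is 5*log(x) + 4*log(x - 2) - atan(x/2).
Step 1. Decompose ∫((9*x**3 - 12*x**2 + 40*x - 40)/(x**4 - 2*x**3 + 4*x**2 - 8*x)) dx by partial fractions, (9*x**3 - 12*x**2 + 40*x - 40)/(x**4 - 2*x**3 + 4*x**2 - 8*x) = -2/(x**2 + 4) + 4/(x - 2) + 5/x: now ∫(5/x) dx + ∫(4/(x - 2)) dx + ∫(-2/(x**2 + 4)) dx.
Step 2. Evaluate the standard form [assuming x > 0]: now 5*log(x) + ∫(4/(x - 2)) dx + ∫(-2/(x**2 + 4)) dx.
Step 3. Evaluate the standard form [assuming x > 2]: now 5*log(x) + 4*log(x - 2) + ∫(-2/(x**2 + 4)) dx.
Step 4. Evaluate the standard form: now 5*log(x) + 4*log(x - 2) - atan(x/2).
Answer: 5*log(x) + 4*log(x - 2) - atan(x/2).


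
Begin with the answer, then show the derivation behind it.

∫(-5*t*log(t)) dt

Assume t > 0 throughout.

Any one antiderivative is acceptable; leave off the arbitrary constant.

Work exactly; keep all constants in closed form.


The answer is -5*t**2*log(t)/2 + 5*t**2/4.
Step 1. Integrate ∫(-5*t*log(t)) dt by parts with u = log(t), dv = (-5*t) dt, so v = -5*t**2/2 [assuming t > 0]: now -5*t**2*log(t)/2 + ∫(5*t/2) dt.
Step 2. Evaluate the standard form: now -5*t**2*log(t)/2 + 5*t**2/4.
Answer: -5*t**2*log(t)/2 + 5*t**2/4.


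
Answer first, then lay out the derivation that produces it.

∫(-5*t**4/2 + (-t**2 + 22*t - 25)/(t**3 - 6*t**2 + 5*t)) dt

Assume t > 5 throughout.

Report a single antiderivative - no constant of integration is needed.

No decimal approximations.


The answer is -t**5/2 - 5*log(t) + 3*log(t - 5) + log(t - 1).
Step 1. Rewrite: now ∫(-5*t**4/2) dt + ∫((-t**2 + 22*t - 25)/(t**3 - 6*t**2 + 5*t)) dt.
Step 2. Evaluate the standard form: now -t**5/2 + ∫((-t**2 + 22*t - 25)/(t**3 - 6*t**2 + 5*t)) dt.
Step 3. Decompose ∫((-t**2 + 22*t - 25)/(t**3 - 6*t**2 + 5*t)) dt by partial fractions, (-t**2 + 22*t - 25)/(t**3 - 6*t**2 + 5*t) = 1/(t - 1) + 3/(t - 5) - 5/t: now -t**5/2 + ∫(-5/t) dt + ∫(3/(t - 5)) dt + ∫(1/(t - 1)) dt.
Step 4. Evaluate the standard form [assuming t > 0]: now -t**5/2 - 5*log(t) + ∫(3/(t - 5)) dt + ∫(1/(t - 1)) dt.
Step 5. Evaluate the standard form [assuming t > 5]: now -t**5/2 - 5*log(t) + 3*log(t - 5) + ∫(1/(t - 1)) dt.
Step 6. Evaluate the standard form [assuming t > 1]: now -t**5/2 - 5*log(t) + 3*log(t - 5) + log(t - 1).
Answer: -t**5/2 - 5*log(t) + 3*log(t - 5) + log(t - 1).


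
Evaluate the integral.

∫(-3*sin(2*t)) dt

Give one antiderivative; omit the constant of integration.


Answer: 3*cos(2*t)/2.


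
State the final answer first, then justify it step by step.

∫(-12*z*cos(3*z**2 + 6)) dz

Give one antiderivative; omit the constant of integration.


The answer is -2*sin(3*z**2 + 6).
Step 1. Substitute u = z**2 + 2, turning ∫(-12*z*cos(3*z**2 + 6)) dz into ∫(-6*cos(3*u)) du: now ∫(-6*cos(3*u)) du.
Step 2. Evaluate the standard form: now -2*sin(3*u).
Step 3. Substitute back u = z**2 + 2: now -2*sin(3*z**2 + 6).
Answer: -2*sin(3*z**2 + 6).


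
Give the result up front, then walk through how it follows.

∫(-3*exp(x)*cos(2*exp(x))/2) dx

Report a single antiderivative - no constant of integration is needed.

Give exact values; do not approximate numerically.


The answer is -3*sin(2*exp(x))/4.
Step 1. Substitute u = exp(x), turning ∫(-3*exp(x)*cos(2*exp(x))/2) dx into ∫(-3*cos(2*u)/2) du: now ∫(-3*cos(2*u)/2) du.
Step 2. Evaluate the standard form: now -3*sin(2*u)/4.
Step 3. Substitute back u = exp(x): now -3*sin(2*exp(x))/4.
Answer: -3*sin(2*exp(x))/4.


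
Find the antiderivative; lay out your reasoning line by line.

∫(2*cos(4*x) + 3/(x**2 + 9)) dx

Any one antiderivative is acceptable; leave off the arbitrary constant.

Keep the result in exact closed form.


Step 1. Rewrite: now ∫(3/(x**2 + 9)) dx + ∫(2*cos(4*x)) dx.
Step 2. Evaluate the standard form: now atan(x/3) + ∫(2*cos(4*x)) dx.
Step 3. Evaluate the standard form: now sin(4*x)/2 + atan(x/3).
Answer: sin(4*x)/2 + atan(x/3).


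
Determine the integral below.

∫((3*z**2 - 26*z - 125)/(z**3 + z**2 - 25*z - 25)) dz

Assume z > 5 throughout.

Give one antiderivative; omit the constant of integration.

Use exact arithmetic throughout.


Answer: -3*log(z - 5) + 4*log(z + 1) + 2*log(z + 5).


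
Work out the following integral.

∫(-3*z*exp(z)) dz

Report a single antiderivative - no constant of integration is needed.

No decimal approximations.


Answer: -3*z*exp(z) + 3*exp(z).


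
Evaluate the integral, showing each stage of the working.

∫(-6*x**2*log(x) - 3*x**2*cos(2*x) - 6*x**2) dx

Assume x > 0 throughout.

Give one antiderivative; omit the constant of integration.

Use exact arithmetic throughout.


Step 1. Rewrite: now ∫(-6*x**2) dx + ∫(-6*x**2*log(x)) dx + ∫(-3*x**2*cos(2*x)) dx.
Step 2. Integrate ∫(-3*x**2*cos(2*x)) dx by parts with u = x**2, dv = (-3*cos(2*x)) dx, so v = -3*sin(2*x)/2: now -3*x**2*sin(2*x)/2 + ∫(-6*x**2) dx + ∫(3*x*sin(2*x)) dx + ∫(-6*x**2*log(x)) dx.
Step 3. Integrate ∫(3*x*sin(2*x)) dx by parts with u = x, dv = (3*sin(2*x)) dx, so v = -3*cos(2*x)/2: now -3*x**2*sin(2*x)/2 - 3*x*cos(2*x)/2 + ∫(-6*x**2) dx + ∫(-6*x**2*log(x)) dx + ∫(3*cos(2*x)/2) dx.
Step 4. Evaluate the standard form: now -3*x**2*sin(2*x)/2 - 3*x*cos(2*x)/2 + 3*sin(2*x)/4 + ∫(-6*x**2) dx + ∫(-6*x**2*log(x)) dx.
Step 5. Evaluate the standard form: now -2*x**3 - 3*x**2*sin(2*x)/2 - 3*x*cos(2*x)/2 + 3*sin(2*x)/4 + ∫(-6*x**2*log(x)) dx.
Step 6. Integrate ∫(-6*x**2*log(x)) dx by parts with u = log(x), dv = (-6*x**2) dx, so v = -2*x**3 [assuming x > 0]: now -2*x**3*log(x) - 2*x**3 - 3*x**2*sin(2*x)/2 - 3*x*cos(2*x)/2 + 3*sin(2*x)/4 + ∫(2*x**2) dx.
Step 7. Evaluate the standard form: now -2*x**3*log(x) - 4*x**3/3 - 3*x**2*sin(2*x)/2 - 3*x*cos(2*x)/2 + 3*sin(2*x)/4.
Answer: -2*x**3*log(x) - 4*x**3/3 - 3*x**2*sin(2*x)/2 - 3*x*cos(2*x)/2 + 3*sin(2*x)/4.


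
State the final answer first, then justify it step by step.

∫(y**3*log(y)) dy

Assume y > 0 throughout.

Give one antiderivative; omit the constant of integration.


The answer is y**4*log(y)/4 - y**4/16.
Step 1. Integrate ∫(y**3*log(y)) dy by parts with u = log(y), dv = (y**3) dy, so v = y**4/4 [assuming y > 0]: now y**4*log(y)/4 + ∫(-y**3/4) dy.
Step 2. Evaluate the standard form: now y**4*log(y)/4 - y**4/16.
Answer: y**4*log(y)/4 - y**4/16.


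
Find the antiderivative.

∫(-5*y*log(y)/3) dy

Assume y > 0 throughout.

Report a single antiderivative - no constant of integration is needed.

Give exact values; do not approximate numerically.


Answer: -5*y**2*log(y)/6 + 5*y**2/12.


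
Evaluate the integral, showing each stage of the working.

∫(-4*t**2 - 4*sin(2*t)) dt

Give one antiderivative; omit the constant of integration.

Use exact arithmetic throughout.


Step 1. Rewrite: now ∫(-4*t**2) dt + ∫(-4*sin(2*t)) dt.
Step 2. Evaluate the standard form: now -4*t**3/3 + ∫(-4*sin(2*t)) dt.
Step 3. Evaluate the standard form: now -4*t**3/3 + 2*cos(2*t).
Answer: -4*t**3/3 + 2*cos(2*t).


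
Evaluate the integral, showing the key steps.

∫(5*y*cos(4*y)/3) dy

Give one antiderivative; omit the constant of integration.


Step 1. Integrate ∫(5*y*cos(4*y)/3) dy by parts with u = y, dv = (5*cos(4*y)/3) dy, so v = 5*sin(4*y)/12: now 5*y*sin(4*y)/12 + ∫(-5*sin(4*y)/12) dy.
Step 2. Evaluate the standard form: now 5*y*sin(4*y)/12 + 5*cos(4*y)/48.
Answer: 5*y*sin(4*y)/12 + 5*cos(4*y)/48.


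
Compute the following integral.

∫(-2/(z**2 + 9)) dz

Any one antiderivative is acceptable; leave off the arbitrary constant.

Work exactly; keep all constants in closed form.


Answer: -2*atan(z/3)/3.


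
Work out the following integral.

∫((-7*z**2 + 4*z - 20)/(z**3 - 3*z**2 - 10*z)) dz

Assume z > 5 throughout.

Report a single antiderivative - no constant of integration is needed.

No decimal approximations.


Answer: 2*log(z) - 5*log(z - 5) - 4*log(z + 2).


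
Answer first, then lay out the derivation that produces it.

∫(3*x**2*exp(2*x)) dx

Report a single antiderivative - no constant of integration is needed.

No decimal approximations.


The answer is 3*x**2*exp(2*x)/2 - 3*x*exp(2*x)/2 + 3*exp(2*x)/4.
Step 1. Integrate ∫(3*x**2*exp(2*x)) dx by parts with u = x**2, dv = (3*exp(2*x)) dx, so v = 3*exp(2*x)/2: now 3*x**2*exp(2*x)/2 + ∫(-3*x*exp(2*x)) dx.
Step 2. Integrate ∫(-3*x*exp(2*x)) dx by parts with u = x, dv = (-3*exp(2*x)) dx, so v = -3*exp(2*x)/2: now 3*x**2*exp(2*x)/2 - 3*x*exp(2*x)/2 + ∫(3*exp(2*x)/2) dx.
Step 3. Evaluate the standard form: now 3*x**2*exp(2*x)/2 - 3*x*exp(2*x)/2 + 3*exp(2*x)/4.
Answer: 3*x**2*exp(2*x)/2 - 3*x*exp(2*x)/2 + 3*exp(2*x)/4.


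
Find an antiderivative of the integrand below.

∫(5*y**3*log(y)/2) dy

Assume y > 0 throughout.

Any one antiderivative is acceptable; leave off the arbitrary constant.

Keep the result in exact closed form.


Answer: 5*y**4*log(y)/8 - 5*y**4/32.


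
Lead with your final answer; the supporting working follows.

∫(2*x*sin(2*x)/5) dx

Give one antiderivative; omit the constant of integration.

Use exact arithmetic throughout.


The answer is -x*cos(2*x)/5 + sin(2*x)/10.
Step 1. Integrate ∫(2*x*sin(2*x)/5) dx by parts with u = x, dv = (2*sin(2*x)/5) dx, so v = -cos(2*x)/5: now -x*cos(2*x)/5 + ∫(cos(2*x)/5) dx.
Step 2. Evaluate the standard form: now -x*cos(2*x)/5 + sin(2*x)/10.
Answer: -x*cos(2*x)/5 + sin(2*x)/10.


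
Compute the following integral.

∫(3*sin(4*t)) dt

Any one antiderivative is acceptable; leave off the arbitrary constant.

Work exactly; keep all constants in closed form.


Answer: -3*cos(4*t)/4.


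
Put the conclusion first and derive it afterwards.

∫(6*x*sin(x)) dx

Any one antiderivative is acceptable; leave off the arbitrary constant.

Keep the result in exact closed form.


The answer is -6*x*cos(x) + 6*sin(x).
Step 1. Integrate ∫(6*x*sin(x)) dx by parts with u = x, dv = (6*sin(x)) dx, so v = -6*cos(x): now -6*x*cos(x) + ∫(6*cos(x)) dx.
Step 2. Evaluate the standard form: now -6*x*cos(x) + 6*sin(x).
Answer: -6*x*cos(x) + 6*sin(x).


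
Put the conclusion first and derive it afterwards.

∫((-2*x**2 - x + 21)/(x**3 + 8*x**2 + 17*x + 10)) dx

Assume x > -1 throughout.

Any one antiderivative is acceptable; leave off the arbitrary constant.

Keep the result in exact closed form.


The answer is 5*log(x + 1) - 5*log(x + 2) - 2*log(x + 5).
Step 1. Decompose ∫((-2*x**2 - x + 21)/(x**3 + 8*x**2 + 17*x + 10)) dx by partial fractions, (-2*x**2 - x + 21)/(x**3 + 8*x**2 + 17*x + 10) = -2/(x + 5) - 5/(x + 2) + 5/(x + 1): now ∫(5/(x + 1)) dx + ∫(-5/(x + 2)) dx + ∫(-2/(x + 5)) dx.
Step 2. Evaluate the standard form [assuming x > -1]: now 5*log(x + 1) + ∫(-5/(x + 2)) dx + ∫(-2/(x + 5)) dx.
Step 3. Evaluate the standard form [assuming x > -5]: now 5*log(x + 1) - 2*log(x + 5) + ∫(-5/(x + 2)) dx.
Step 4. Evaluate the standard form [assuming x > -2]: now 5*log(x + 1) - 5*log(x + 2) - 2*log(x + 5).
Answer: 5*log(x + 1) - 5*log(x + 2) - 2*log(x + 5).


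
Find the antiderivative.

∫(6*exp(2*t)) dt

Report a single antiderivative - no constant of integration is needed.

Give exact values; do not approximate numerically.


Answer: 3*exp(2*t).


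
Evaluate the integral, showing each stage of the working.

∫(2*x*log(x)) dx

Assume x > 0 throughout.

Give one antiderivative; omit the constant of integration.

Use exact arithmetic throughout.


Step 1. Integrate ∫(2*x*log(x)) dx by parts with u = log(x), dv = (2*x) dx, so v = x**2 [assuming x > 0]: now x**2*log(x) + ∫(-x) dx.
Step 2. Evaluate the standard form: now x**2*log(x) - x**2/2.
Answer: x**2*log(x) - x**2/2.


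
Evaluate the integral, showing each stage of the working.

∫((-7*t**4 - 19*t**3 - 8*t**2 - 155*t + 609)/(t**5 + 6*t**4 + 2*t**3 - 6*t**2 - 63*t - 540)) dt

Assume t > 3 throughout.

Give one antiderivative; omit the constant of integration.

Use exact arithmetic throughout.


Step 1. Decompose ∫((-7*t**4 - 19*t**3 - 8*t**2 - 155*t + 609)/(t**5 + 6*t**4 + 2*t**3 - 6*t**2 - 63*t - 540)) dt by partial fractions, (-7*t**4 - 19*t**3 - 8*t**2 - 155*t + 609)/(t**5 + 6*t**4 + 2*t**3 - 6*t**2 - 63*t - 540) = -1/(t**2 + 9) - 3/(t + 5) - 3/(t + 4) - 1/(t - 3): now ∫(-1/(t - 3)) dt + ∫(-3/(t + 4)) dt + ∫(-3/(t + 5)) dt + ∫(-1/(t**2 + 9)) dt.
Step 2. Evaluate the standard form [assuming t > 3]: now -log(t - 3) + ∫(-3/(t + 4)) dt + ∫(-3/(t + 5)) dt + ∫(-1/(t**2 + 9)) dt.
Step 3. Evaluate the standard form [assuming t > -4]: now -log(t - 3) - 3*log(t + 4) + ∫(-3/(t + 5)) dt + ∫(-1/(t**2 + 9)) dt.
Step 4. Evaluate the standard form [assuming t > -5]: now -log(t - 3) - 3*log(t + 4) - 3*log(t + 5) + ∫(-1/(t**2 + 9)) dt.
Step 5. Evaluate the standard form: now -log(t - 3) - 3*log(t + 4) - 3*log(t + 5) - atan(t/3)/3.
Answer: -log(t - 3) - 3*log(t + 4) - 3*log(t + 5) - atan(t/3)/3.


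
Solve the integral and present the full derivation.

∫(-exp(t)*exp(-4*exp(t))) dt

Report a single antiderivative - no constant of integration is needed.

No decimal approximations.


Step 1. Substitute u = exp(t), turning ∫(-exp(t)*exp(-4*exp(t))) dt into ∫(-exp(-4*u)) du: now ∫(-exp(-4*u)) du.
Step 2. Evaluate the standard form: now exp(-4*u)/4.
Step 3. Substitute back u = exp(t): now exp(-4*exp(t))/4.
Answer: exp(-4*exp(t))/4.


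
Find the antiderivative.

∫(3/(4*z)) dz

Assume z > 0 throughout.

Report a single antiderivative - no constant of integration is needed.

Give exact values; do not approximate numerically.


Answer: 3*log(z)/4.


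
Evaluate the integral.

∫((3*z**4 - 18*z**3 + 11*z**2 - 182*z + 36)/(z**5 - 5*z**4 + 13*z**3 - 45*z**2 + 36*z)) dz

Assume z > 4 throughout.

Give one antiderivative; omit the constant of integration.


Answer: log(z) - 3*log(z - 4) + 5*log(z - 1) + 4*atan(z/3)/3.


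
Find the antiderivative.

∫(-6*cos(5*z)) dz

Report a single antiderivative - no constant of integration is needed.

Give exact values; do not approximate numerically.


Answer: -6*sin(5*z)/5.


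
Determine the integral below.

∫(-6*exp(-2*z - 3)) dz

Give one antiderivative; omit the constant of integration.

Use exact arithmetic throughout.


Answer: 3*exp(-2*z - 3).


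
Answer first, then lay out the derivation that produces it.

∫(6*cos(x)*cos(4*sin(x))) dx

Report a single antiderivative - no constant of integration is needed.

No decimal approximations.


The answer is 3*sin(4*sin(x))/2.
Step 1. Substitute u = sin(x), turning ∫(6*cos(x)*cos(4*sin(x))) dx into ∫(6*cos(4*u)) du: now ∫(6*cos(4*u)) du.
Step 2. Evaluate the standard form: now 3*sin(4*u)/2.
Step 3. Substitute back u = sin(x): now 3*sin(4*sin(x))/2.
Answer: 3*sin(4*sin(x))/2.


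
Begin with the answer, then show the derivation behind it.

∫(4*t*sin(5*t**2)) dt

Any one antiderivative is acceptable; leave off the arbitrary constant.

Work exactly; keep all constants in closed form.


The answer is -2*cos(5*t**2)/5.
Step 1. Substitute u = t**2, turning ∫(4*t*sin(5*t**2)) dt into ∫(2*sin(5*u)) du: now ∫(2*sin(5*u)) du.
Step 2. Evaluate the standard form: now -2*cos(5*u)/5.
Step 3. Substitute back u = t**2: now -2*cos(5*t**2)/5.
Answer: -2*cos(5*t**2)/5.


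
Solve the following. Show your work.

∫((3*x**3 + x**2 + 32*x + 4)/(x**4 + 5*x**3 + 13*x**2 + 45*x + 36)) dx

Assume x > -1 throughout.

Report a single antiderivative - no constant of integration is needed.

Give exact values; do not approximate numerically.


Step 1. Decompose ∫((3*x**3 + x**2 + 32*x + 4)/(x**4 + 5*x**3 + 13*x**2 + 45*x + 36)) dx by partial fractions, (3*x**3 + x**2 + 32*x + 4)/(x**4 + 5*x**3 + 13*x**2 + 45*x + 36) = 1/(x**2 + 9) + 4/(x + 4) - 1/(x + 1): now ∫(-1/(x + 1)) dx + ∫(4/(x + 4)) dx + ∫(1/(x**2 + 9)) dx.
Step 2. Evaluate the standard form [assuming x > -1]: now -log(x + 1) + ∫(4/(x + 4)) dx + ∫(1/(x**2 + 9)) dx.
Step 3. Evaluate the standard form [assuming x > -4]: now -log(x + 1) + 4*log(x + 4) + ∫(1/(x**2 + 9)) dx.
Step 4. Evaluate the standard form: now -log(x + 1) + 4*log(x + 4) + atan(x/3)/3.
Answer: -log(x + 1) + 4*log(x + 4) + atan(x/3)/3.


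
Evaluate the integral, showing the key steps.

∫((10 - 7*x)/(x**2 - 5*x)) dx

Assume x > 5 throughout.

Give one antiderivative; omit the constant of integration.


Step 1. Decompose ∫((10 - 7*x)/(x**2 - 5*x)) dx by partial fractions, (10 - 7*x)/(x**2 - 5*x) = -5/(x - 5) - 2/x: now ∫(-2/x) dx + ∫(-5/(x - 5)) dx.
Step 2. Evaluate the standard form [assuming x > 5]: now -5*log(x - 5) + ∫(-2/x) dx.
Step 3. Evaluate the standard form [assuming x > 0]: now -2*log(x) - 5*log(x - 5).
Answer: -2*log(x) - 5*log(x - 5).


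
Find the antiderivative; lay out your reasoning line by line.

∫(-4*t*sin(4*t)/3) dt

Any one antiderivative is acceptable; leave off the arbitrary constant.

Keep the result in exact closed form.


Step 1. Integrate ∫(-4*t*sin(4*t)/3) dt by parts with u = t, dv = (-4*sin(4*t)/3) dt, so v = cos(4*t)/3: now t*cos(4*t)/3 + ∫(-cos(4*t)/3) dt.
Step 2. Evaluate the standard form: now t*cos(4*t)/3 - sin(4*t)/12.
Answer: t*cos(4*t)/3 - sin(4*t)/12.


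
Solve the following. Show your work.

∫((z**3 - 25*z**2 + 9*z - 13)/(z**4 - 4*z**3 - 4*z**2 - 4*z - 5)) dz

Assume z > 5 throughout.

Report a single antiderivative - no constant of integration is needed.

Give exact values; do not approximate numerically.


Step 1. Decompose ∫((z**3 - 25*z**2 + 9*z - 13)/(z**4 - 4*z**3 - 4*z**2 - 4*z - 5)) dz by partial fractions, (z**3 - 25*z**2 + 9*z - 13)/(z**4 - 4*z**3 - 4*z**2 - 4*z - 5) = -2/(z**2 + 1) + 4/(z + 1) - 3/(z - 5): now ∫(-3/(z - 5)) dz + ∫(4/(z + 1)) dz + ∫(-2/(z**2 + 1)) dz.
Step 2. Evaluate the standard form [assuming z > 5]: now -3*log(z - 5) + ∫(4/(z + 1)) dz + ∫(-2/(z**2 + 1)) dz.
Step 3. Evaluate the standard form [assuming z > -1]: now -3*log(z - 5) + 4*log(z + 1) + ∫(-2/(z**2 + 1)) dz.
Step 4. Evaluate the standard form: now -3*log(z - 5) + 4*log(z + 1) - 2*atan(z).
Answer: -3*log(z - 5) + 4*log(z + 1) - 2*atan(z).


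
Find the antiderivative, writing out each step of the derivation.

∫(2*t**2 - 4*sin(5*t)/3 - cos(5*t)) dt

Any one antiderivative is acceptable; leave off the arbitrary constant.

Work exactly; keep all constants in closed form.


Step 1. Rewrite: now ∫(2*t**2) dt + ∫(-4*sin(5*t)/3) dt + ∫(-cos(5*t)) dt.
Step 2. Evaluate the standard form: now -sin(5*t)/5 + ∫(2*t**2) dt + ∫(-4*sin(5*t)/3) dt.
Step 3. Evaluate the standard form: now 2*t**3/3 - sin(5*t)/5 + ∫(-4*sin(5*t)/3) dt.
Step 4. Evaluate the standard form: now 2*t**3/3 - sin(5*t)/5 + 4*cos(5*t)/15.
Answer: 2*t**3/3 - sin(5*t)/5 + 4*cos(5*t)/15.


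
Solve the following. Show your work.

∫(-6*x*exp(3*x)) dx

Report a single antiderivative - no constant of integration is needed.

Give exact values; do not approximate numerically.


Step 1. Integrate ∫(-6*x*exp(3*x)) dx by parts with u = x, dv = (-6*exp(3*x)) dx, so v = -2*exp(3*x): now -2*x*exp(3*x) + ∫(2*exp(3*x)) dx.
Step 2. Evaluate the standard form: now -2*x*exp(3*x) + 2*exp(3*x)/3.
Answer: -2*x*exp(3*x) + 2*exp(3*x)/3.


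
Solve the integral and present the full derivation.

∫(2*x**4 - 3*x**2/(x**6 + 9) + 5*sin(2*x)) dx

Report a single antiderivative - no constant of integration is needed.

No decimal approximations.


Step 1. Rewrite: now ∫(2*x**4) dx + ∫(-3*x**2/(x**6 + 9)) dx + ∫(5*sin(2*x)) dx.
Step 2. Evaluate the standard form: now -5*cos(2*x)/2 + ∫(2*x**4) dx + ∫(-3*x**2/(x**6 + 9)) dx.
Step 3. Substitute u = x**3, turning ∫(-3*x**2/(x**6 + 9)) dx into ∫(-1/(u**2 + 9)) du: now -5*cos(2*x)/2 + ∫(2*x**4) dx + ∫(-1/(u**2 + 9)) du.
Step 4. Evaluate the standard form: now -5*cos(2*x)/2 - atan(u/3)/3 + ∫(2*x**4) dx.
Step 5. Substitute back u = x**3: now -5*cos(2*x)/2 - atan(x**3/3)/3 + ∫(2*x**4) dx.
Step 6. Evaluate the standard form: now 2*x**5/5 - 5*cos(2*x)/2 - atan(x**3/3)/3.
Answer: 2*x**5/5 - 5*cos(2*x)/2 - atan(x**3/3)/3.


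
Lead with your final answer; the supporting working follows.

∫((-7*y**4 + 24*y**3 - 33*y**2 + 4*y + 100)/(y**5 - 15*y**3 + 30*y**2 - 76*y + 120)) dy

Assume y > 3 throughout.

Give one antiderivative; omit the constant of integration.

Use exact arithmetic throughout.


The answer is -log(y - 3) - log(y - 2) - 5*log(y + 5) + 2*atan(y/2).
Step 1. Decompose ∫((-7*y**4 + 24*y**3 - 33*y**2 + 4*y + 100)/(y**5 - 15*y**3 + 30*y**2 - 76*y + 120)) dy by partial fractions, (-7*y**4 + 24*y**3 - 33*y**2 + 4*y + 100)/(y**5 - 15*y**3 + 30*y**2 - 76*y + 120) = 4/(y**2 + 4) - 5/(y + 5) - 1/(y - 2) - 1/(y - 3): now ∫(-1/(y - 3)) dy + ∫(-1/(y - 2)) dy + ∫(-5/(y + 5)) dy + ∫(4/(y**2 + 4)) dy.
Step 2. Evaluate the standard form [assuming y > 3]: now -log(y - 3) + ∫(-1/(y - 2)) dy + ∫(-5/(y + 5)) dy + ∫(4/(y**2 + 4)) dy.
Step 3. Evaluate the standard form [assuming y > 2]: now -log(y - 3) - log(y - 2) + ∫(-5/(y + 5)) dy + ∫(4/(y**2 + 4)) dy.
Step 4. Evaluate the standard form [assuming y > -5]: now -log(y - 3) - log(y - 2) - 5*log(y + 5) + ∫(4/(y**2 + 4)) dy.
Step 5. Evaluate the standard form: now -log(y - 3) - log(y - 2) - 5*log(y + 5) + 2*atan(y/2).
Answer: -log(y - 3) - log(y - 2) - 5*log(y + 5) + 2*atan(y/2).
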